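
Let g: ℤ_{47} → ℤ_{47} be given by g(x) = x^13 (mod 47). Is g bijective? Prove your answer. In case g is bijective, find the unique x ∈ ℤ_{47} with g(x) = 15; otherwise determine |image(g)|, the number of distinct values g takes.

Since 47 is prime, the nonzero elements of ℤ_{47} form a cyclic group of order 46.
As gcd(13, 46) = 1, raising to the 13th power is a bijection on this group: if x_1^13 ≡ x_2^13 then (x_1x_2^{−1})^13 = 1, and the only element of order dividing gcd(13, 46) = 1 is 1, so x_1 = x_2.
With g(0) = 0 this makes g injective on all of ℤ_{47}, hence bijective (finite equal-size domain and codomain). In particular g is bijective.
Since g is bijective, we find the preimage of 15. The inverse of x ↦ x^13 on (ℤ_{47})^× is x ↦ x^39, because 13·39 = 507 = 11·46 + 1 ≡ 1 (mod 46) and x^{46} = 1 for x ≠ 0 (Fermat). So g⁻¹(15) = 15^39 mod 47.
Repeated squaring mod 47: 15^1 ≡ 15, 15^2 ≡ 15² = 225 ≡ 37, 15^4 ≡ 37² = 1369 ≡ 6, 15^8 ≡ 6² = 36, 15^16 ≡ 36² = 1296 ≡ 27, 15^32 ≡ 27² = 729 ≡ 24. Since 39 = 32 + 4 + 2 + 1, 15^39 ≡ 24·6·37·15: 24·6 = 144 ≡ 3, then 3·37 = 111 ≡ 17, then 17·15 = 255 ≡ 20. So 15^39 ≡ 20 (mod 47).
Hence g⁻¹(15) = 20.

20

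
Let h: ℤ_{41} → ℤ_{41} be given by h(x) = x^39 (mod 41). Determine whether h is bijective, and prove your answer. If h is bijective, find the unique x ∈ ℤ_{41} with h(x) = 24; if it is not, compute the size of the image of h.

Since 41 is prime, the nonzero elements of ℤ_{41} form a cyclic group of order 40.
As gcd(39, 40) = 1, raising to the 39th power is a bijection on this group: if u^39 ≡ v^39 then (uv^{−1})^39 = 1, and the only element of order dividing gcd(39, 40) = 1 is 1, so u = v.
With h(0) = 0 this makes h injective on all of ℤ_{41}, hence bijective (finite equal-size domain and codomain). In particular h is bijective.
Since h is bijective, we find the preimage of 24. The inverse of x ↦ x^39 on (ℤ_{41})^× is x ↦ x^39, because 39·39 = 1521 = 38·40 + 1 ≡ 1 (mod 40) and x^{40} = 1 for x ≠ 0 (Fermat). So h⁻¹(24) = 24^39 mod 41.
Repeated squaring mod 41: 24^1 ≡ 24, 24^2 ≡ 24² = 576 ≡ 2, 24^4 ≡ 2² = 4, 24^8 ≡ 4² = 16, 24^16 ≡ 16² = 256 ≡ 10, 24^32 ≡ 10² = 100 ≡ 18. Since 39 = 32 + 4 + 2 + 1, 24^39 ≡ 18·4·2·24: 18·4 = 72 ≡ 31, then 31·2 = 62 ≡ 21, then 21·24 = 504 ≡ 12. So 24^39 ≡ 12 (mod 41).
Hence h⁻¹(24) = 12.

12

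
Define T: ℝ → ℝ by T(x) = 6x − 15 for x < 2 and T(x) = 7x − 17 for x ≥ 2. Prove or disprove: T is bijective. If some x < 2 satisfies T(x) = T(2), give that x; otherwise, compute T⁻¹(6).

Both pieces are strictly increasing (slopes 6 and 7), so each is injective on its own interval.
The left piece maps (−∞, 2) onto (−∞, −3); the right piece maps [2, ∞) onto [−3, ∞).
Since −3 = −3, the images partition ℝ: T is injective and surjective, hence bijective.
Because the two images are disjoint, no x < 2 has T(x) = T(2), so we compute T⁻¹(6): 6 lies in [−3, ∞), so solve 7x − 17 = 6: x = (6 + 17)/7 = 23/7.

23/7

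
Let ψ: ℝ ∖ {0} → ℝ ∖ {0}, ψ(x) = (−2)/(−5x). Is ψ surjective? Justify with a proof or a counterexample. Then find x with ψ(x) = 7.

For any y ≠ 0, solving y(−5x) = −2 for x gives a well-defined x ≠ 0. So ψ is surjective.
Solving ψ(x) = 7: cross-multiplying gives −2 = 7(−5x), which rearranges to 35x = 2, so x = 2/35.

2/35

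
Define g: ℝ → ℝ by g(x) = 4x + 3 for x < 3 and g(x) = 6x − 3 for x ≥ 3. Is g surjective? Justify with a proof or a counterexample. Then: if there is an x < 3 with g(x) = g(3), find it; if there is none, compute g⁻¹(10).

Both pieces are strictly increasing (slopes 4 and 6), so each is injective on its own interval.
The left piece maps (−∞, 3) onto (−∞, 15); the right piece maps [3, ∞) onto [15, ∞).
These images together cover ℝ, so g is surjective.
Because the two images are disjoint, no x < 3 has g(x) = g(3), so we compute g⁻¹(10): 10 lies in (−∞, 15), so solve 4x + 3 = 10: x = (10 − 3)/4 = 7/4.

7/4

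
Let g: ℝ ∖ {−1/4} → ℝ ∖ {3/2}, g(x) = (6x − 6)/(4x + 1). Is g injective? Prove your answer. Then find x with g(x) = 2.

-4

Suppose g(u) = g(v). Cross-multiplying: (6u − 6)(4v + 1) = (6v − 6)(4u + 1).
Expanding both sides and cancelling the symmetric terms leaves 30·(u − v) = 0. Since 30 ≠ 0, u = v. Thus g is injective.
Solving g(x) = 2: cross-multiplying gives 6x − 6 = 2(4x + 1), which rearranges to −2x = 8, so x = −4.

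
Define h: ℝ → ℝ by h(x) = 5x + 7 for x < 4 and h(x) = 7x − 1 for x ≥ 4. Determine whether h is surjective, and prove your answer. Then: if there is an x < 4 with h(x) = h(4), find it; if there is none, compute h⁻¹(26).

Both pieces are strictly increasing (slopes 5 and 7), so each is injective on its own interval.
The left piece maps (−∞, 4) onto (−∞, 27); the right piece maps [4, ∞) onto [27, ∞).
These images together cover ℝ, so h is surjective.
Because the two images are disjoint, no x < 4 has h(x) = h(4), so we compute h⁻¹(26): 26 lies in (−∞, 27), so solve 5x + 7 = 26: x = (26 − 7)/5 = 19/5.

19/5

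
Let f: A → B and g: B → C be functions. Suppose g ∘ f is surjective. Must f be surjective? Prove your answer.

not surjective

No. Take A = {1, 2}, B = {1, 2, 3, 4}, C = {1}, f(a) = 1 for every a ∈ A, and g(b) = 1 for every b ∈ B.
Then g ∘ f is surjective onto {1}, but 4 ∈ B has no preimage under f, so f is not surjective.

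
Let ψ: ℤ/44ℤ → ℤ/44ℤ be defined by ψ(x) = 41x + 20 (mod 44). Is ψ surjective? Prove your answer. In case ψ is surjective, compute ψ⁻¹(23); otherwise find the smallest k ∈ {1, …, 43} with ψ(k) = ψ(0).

Since gcd(41, 44) = 1, 41 is invertible modulo 44. Euclid's algorithm: 44 = 1·41 + 3, 41 = 13·3 + 2, 3 = 1·2 + 1; back-substituting gives 1 = 29·41 − 27·44, so 41⁻¹ ≡ 29 (mod 44).
For any y ∈ ℤ/44ℤ, x = 29(y − 20) mod 44 satisfies ψ(x) = 41·29(y − 20) + 20 ≡ y (since 41·29 ≡ 1 mod 44). So every y has a preimage.
So ψ is surjective.
Since ψ is surjective, we find ψ⁻¹(23): we need 41x ≡ 23 − 20 ≡ 3 (mod 44). Using 41⁻¹ = 29: x ≡ 29·3 = 87 = 1·44 + 43, so x = 43.
Check: ψ(43) = 41·43 + 20 = 1783 = 40·44 + 23 ≡ 23 (mod 44).

43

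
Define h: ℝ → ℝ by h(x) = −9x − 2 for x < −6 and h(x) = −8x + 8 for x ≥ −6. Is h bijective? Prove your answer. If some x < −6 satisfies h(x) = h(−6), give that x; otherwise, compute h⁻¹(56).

Both pieces are strictly decreasing (slopes −9 and −8), so each is injective on its own interval.
The left piece maps (−∞, −6) onto (52, ∞); the right piece maps [−6, ∞) onto (−∞, 56].
These images overlap. In particular h(−6) = 56 (right piece), and solving −9x − 2 = 56 on the left piece gives x = −58/9 < −6.
So h(−58/9) = h(−6) with −58/9 ≠ −6, and h is not injective, hence not bijective. This x = −58/9 is the requested value below −6.

-58/9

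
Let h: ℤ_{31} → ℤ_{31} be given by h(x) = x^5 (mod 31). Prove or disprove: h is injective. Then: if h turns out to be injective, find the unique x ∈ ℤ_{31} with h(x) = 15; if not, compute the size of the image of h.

7

h(1) = 1^5 = 1.
h(2): Repeated squaring mod 31: 2^1 ≡ 2, 2^2 ≡ 2² = 4, 2^4 ≡ 4² = 16. Since 5 = 4 + 1, 2^5 ≡ 16·2: 16·2 = 32 ≡ 1. So 2^5 ≡ 1 (mod 31).
So h(1) = h(2) = 1 while 1 ≠ 2, thus h is not injective.
Since h is not injective, we determine |image(h)|. Computing x^5 mod 31 for each x (by repeated squaring, reducing mod 31 at every step), the values h(0), h(1), …, h(30) are: 0, 1, 1, 26, 1, 25, 26, 5, 1, 25, 25, 6, 26, 6, 5, 30, 1, 26, 25, 5, 25, 6, 6, 30, 26, 5, 6, 30, 5, 30, 30.
The distinct values are {0, 1, 5, 6, 25, 26, 30}; there are 7 of them.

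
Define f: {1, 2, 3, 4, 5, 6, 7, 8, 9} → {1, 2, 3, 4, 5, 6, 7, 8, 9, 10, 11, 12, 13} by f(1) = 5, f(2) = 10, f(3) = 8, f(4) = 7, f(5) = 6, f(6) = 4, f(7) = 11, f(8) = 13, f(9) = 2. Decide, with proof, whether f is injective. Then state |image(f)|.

9

The values f(1), …, f(9) are 5, 10, 8, 7, 6, 4, 11, 13, 2 — all distinct.
So f(u) = f(v) only when u = v, and f is injective.
The image of f is {2, 4, 5, 6, 7, 8, 10, 11, 13}, which has 9 elements.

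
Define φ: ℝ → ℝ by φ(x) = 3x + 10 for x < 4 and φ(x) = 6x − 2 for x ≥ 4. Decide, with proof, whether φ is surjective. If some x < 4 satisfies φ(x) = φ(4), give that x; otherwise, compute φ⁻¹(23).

25/6

Both pieces are strictly increasing (slopes 3 and 6), so each is injective on its own interval.
The left piece maps (−∞, 4) onto (−∞, 22); the right piece maps [4, ∞) onto [22, ∞).
These images together cover ℝ, so φ is surjective.
Because the two images are disjoint, no x < 4 has φ(x) = φ(4), so we compute φ⁻¹(23): 23 lies in [22, ∞), so solve 6x − 2 = 23: x = (23 + 2)/6 = 25/6.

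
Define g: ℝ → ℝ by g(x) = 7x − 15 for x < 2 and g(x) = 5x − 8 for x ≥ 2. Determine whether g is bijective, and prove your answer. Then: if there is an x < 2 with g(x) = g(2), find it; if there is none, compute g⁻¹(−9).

6/7

Both pieces are strictly increasing (slopes 7 and 5), so each is injective on its own interval.
The left piece maps (−∞, 2) onto (−∞, −1); the right piece maps [2, ∞) onto [2, ∞).
The images leave a gap (−1 has no preimage), so g is not surjective, hence not bijective.
Because the two images are disjoint, no x < 2 has g(x) = g(2), so we compute g⁻¹(−9): −9 lies in (−∞, −1), so solve 7x − 15 = −9: x = (−9 + 15)/7 = 6/7.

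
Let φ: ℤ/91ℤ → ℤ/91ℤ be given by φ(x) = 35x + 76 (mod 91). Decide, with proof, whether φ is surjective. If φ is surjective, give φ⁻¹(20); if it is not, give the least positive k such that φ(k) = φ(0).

Since gcd(35, 91) = 7, we have 35x ≡ 0 (mod 7) for all x, so φ(x) ≡ 6 (mod 7).
But 0 ≢ 6 (mod 7), so 0 ∈ ℤ/91ℤ has no preimage. Thus φ is not surjective.
Since φ is not surjective, we find the least positive k with φ(k) = φ(0): this means 35k ≡ 0 (mod 91), i.e. 91 ∣ 35k. Since gcd(35, 91) = 7, dividing through by 7 this holds exactly when 13 ∣ 5k, and as gcd(5, 13) = 1, exactly when 13 ∣ k.
The smallest positive such k is 13.

13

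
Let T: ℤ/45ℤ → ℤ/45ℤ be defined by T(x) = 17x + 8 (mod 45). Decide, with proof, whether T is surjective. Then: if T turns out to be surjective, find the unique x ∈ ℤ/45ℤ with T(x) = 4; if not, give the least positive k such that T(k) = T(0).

Recall that T is surjective if every y in the codomain equals T(x) for some x in the domain.
Since gcd(17, 45) = 1, 17 is invertible modulo 45. Euclid's algorithm: 45 = 2·17 + 11, 17 = 1·11 + 6, 11 = 1·6 + 5, 6 = 1·5 + 1; back-substituting gives 1 = 8·17 − 3·45, so 17⁻¹ ≡ 8 (mod 45).
For any y ∈ ℤ/45ℤ, x = 8(y − 8) mod 45 satisfies T(x) = 17·8(y − 8) + 8 ≡ y (since 17·8 ≡ 1 mod 45). So every y has a preimage.
Thus T is surjective.
Since T is surjective, we compute T⁻¹(4): solve 17x + 8 ≡ 4 (mod 45), i.e. 17x ≡ 41 (mod 45).
Multiplying by 17⁻¹ = 8 gives x ≡ 8·41 = 328 = 7·45 + 13 ≡ 13 (mod 45).
Check: T(13) = 17·13 + 8 = 229 = 5·45 + 4 ≡ 4 (mod 45).

13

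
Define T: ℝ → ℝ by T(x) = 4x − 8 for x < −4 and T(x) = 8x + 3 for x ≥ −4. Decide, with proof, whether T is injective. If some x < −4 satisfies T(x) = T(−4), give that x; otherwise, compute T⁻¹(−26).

Both pieces are strictly increasing (slopes 4 and 8), so each is injective on its own interval.
The left piece maps (−∞, −4) onto (−∞, −24); the right piece maps [−4, ∞) onto [−29, ∞).
These images overlap. In particular T(−4) = −29 (right piece), and solving 4x − 8 = −29 on the left piece gives x = −21/4 < −4.
So T(−21/4) = T(−4) with −21/4 ≠ −4, and T is not injective. This x = −21/4 is the requested value below −4.

-21/4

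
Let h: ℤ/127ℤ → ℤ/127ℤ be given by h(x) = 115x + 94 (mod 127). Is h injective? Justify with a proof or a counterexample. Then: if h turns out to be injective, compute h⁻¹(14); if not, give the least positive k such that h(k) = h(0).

If h(s) = h(t), then 115s ≡ 115t (mod 127). Because gcd(115, 127) = 1, we may cancel 115 to get s ≡ t (mod 127).
Therefore h is injective.
We now compute 115⁻¹ mod 127 explicitly. Euclid's algorithm: 127 = 1·115 + 12, 115 = 9·12 + 7, 12 = 1·7 + 5, 7 = 1·5 + 2, 5 = 2·2 + 1; back-substituting gives 1 = 74·115 − 67·127, so 115⁻¹ ≡ 74 (mod 127).
Since h is injective, we find h⁻¹(14): we need 115x ≡ 14 − 94 ≡ 47 (mod 127). Using 115⁻¹ = 74: x ≡ 74·47 = 3478 = 27·127 + 49, so x = 49.
Check: h(49) = 115·49 + 94 = 5729 = 45·127 + 14 ≡ 14 (mod 127).

49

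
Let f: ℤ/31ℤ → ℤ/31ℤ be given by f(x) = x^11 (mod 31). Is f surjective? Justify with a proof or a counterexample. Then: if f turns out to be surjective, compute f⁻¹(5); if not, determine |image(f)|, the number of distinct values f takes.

Since 31 is prime, the nonzero elements of ℤ/31ℤ form a cyclic group of order 30.
As gcd(11, 30) = 1, raising to the 11th power is a bijection on this group: if s^11 ≡ t^11 then (st^{−1})^11 = 1, and the only element of order dividing gcd(11, 30) = 1 is 1, so s = t.
With f(0) = 0 this makes f injective on all of ℤ/31ℤ, hence bijective (finite equal-size domain and codomain). In particular f is surjective.
Since f is surjective, we find the preimage of 5. The inverse of x ↦ x^11 on (ℤ/31ℤ)^× is x ↦ x^11, because 11·11 = 121 = 4·30 + 1 ≡ 1 (mod 30) and x^{30} = 1 for x ≠ 0 (Fermat). So f⁻¹(5) = 5^11 mod 31.
Repeated squaring mod 31: 5^1 ≡ 5, 5^2 ≡ 5² = 25, 5^4 ≡ 25² = 625 ≡ 5, 5^8 ≡ 5² = 25. Since 11 = 8 + 2 + 1, 5^11 ≡ 25·25·5: 25·25 = 625 ≡ 5, then 5·5 = 25. So 5^11 ≡ 25 (mod 31).
Hence f⁻¹(5) = 25.

25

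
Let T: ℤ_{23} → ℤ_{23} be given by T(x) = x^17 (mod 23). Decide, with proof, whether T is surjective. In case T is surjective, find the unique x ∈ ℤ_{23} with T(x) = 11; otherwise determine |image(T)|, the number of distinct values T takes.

Since 23 is prime, the nonzero elements of ℤ_{23} form a cyclic group of order 22.
As gcd(17, 22) = 1, raising to the 17th power is a bijection on this group: if u^17 ≡ v^17 then (uv^{−1})^17 = 1, and the only element of order dividing gcd(17, 22) = 1 is 1, so u = v.
With T(0) = 0 this makes T injective on all of ℤ_{23}, hence bijective (finite equal-size domain and codomain). In particular T is surjective.
Since T is surjective, we find the preimage of 11. The inverse of x ↦ x^17 on (ℤ_{23})^× is x ↦ x^13, because 17·13 = 221 = 10·22 + 1 ≡ 1 (mod 22) and x^{22} = 1 for x ≠ 0 (Fermat). So T⁻¹(11) = 11^13 mod 23.
Repeated squaring mod 23: 11^1 ≡ 11, 11^2 ≡ 11² = 121 ≡ 6, 11^4 ≡ 6² = 36 ≡ 13, 11^8 ≡ 13² = 169 ≡ 8. Since 13 = 8 + 4 + 1, 11^13 ≡ 8·13·11: 8·13 = 104 ≡ 12, then 12·11 = 132 ≡ 17. So 11^13 ≡ 17 (mod 23).
Hence T⁻¹(11) = 17.

17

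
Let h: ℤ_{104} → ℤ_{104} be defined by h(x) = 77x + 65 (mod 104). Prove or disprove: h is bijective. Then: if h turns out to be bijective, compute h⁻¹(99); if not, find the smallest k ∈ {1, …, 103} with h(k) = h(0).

Suppose h(s) = h(t) in ℤ_{104}. Then 77s + 65 ≡ 77t + 65 (mod 104), therefore 77(s − t) ≡ 0 (mod 104).
Since gcd(77, 104) = 1, 77 is invertible modulo 104, so s − t ≡ 0 (mod 104), i.e. s = t.
We now compute 77⁻¹ mod 104 explicitly. Euclid's algorithm: 104 = 1·77 + 27, 77 = 2·27 + 23, 27 = 1·23 + 4, 23 = 5·4 + 3, 4 = 1·3 + 1; back-substituting gives 1 = 77·77 − 57·104, so 77⁻¹ ≡ 77 (mod 104).
Then y ↦ 77(y − 65) is a two-sided inverse to h, so every y ∈ ℤ_{104} has a preimage.
Therefore h is bijective.
Since h is bijective, we find h⁻¹(99): we need 77x ≡ 99 − 65 ≡ 34 (mod 104). Using 77⁻¹ = 77: x ≡ 77·34 = 2618 = 25·104 + 18, so x = 18.
Check: h(18) = 77·18 + 65 = 1451 = 13·104 + 99 ≡ 99 (mod 104).

18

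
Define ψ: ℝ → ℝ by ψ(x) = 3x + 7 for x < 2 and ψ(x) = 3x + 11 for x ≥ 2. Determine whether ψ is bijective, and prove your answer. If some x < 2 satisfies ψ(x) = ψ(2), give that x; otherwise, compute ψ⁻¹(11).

4/3

Both pieces are strictly increasing (slopes 3 and 3), so each is injective on its own interval.
The left piece maps (−∞, 2) onto (−∞, 13); the right piece maps [2, ∞) onto [17, ∞).
The images leave a gap (13 has no preimage), so ψ is not surjective, hence not bijective.
Because the two images are disjoint, no x < 2 has ψ(x) = ψ(2), so we compute ψ⁻¹(11): 11 lies in (−∞, 13), so solve 3x + 7 = 11: x = (11 − 7)/3 = 4/3.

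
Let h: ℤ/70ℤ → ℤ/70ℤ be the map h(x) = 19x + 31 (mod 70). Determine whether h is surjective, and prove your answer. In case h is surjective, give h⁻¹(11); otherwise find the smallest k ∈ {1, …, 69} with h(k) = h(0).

10

Since gcd(19, 70) = 1, 19 is invertible modulo 70. Euclid's algorithm: 70 = 3·19 + 13, 19 = 1·13 + 6, 13 = 2·6 + 1; back-substituting gives 1 = 59·19 − 16·70, so 19⁻¹ ≡ 59 (mod 70).
For any y ∈ ℤ/70ℤ, x = 59(y − 31) mod 70 satisfies h(x) = 19·59(y − 31) + 31 ≡ y (since 19·59 ≡ 1 mod 70). So every y has a preimage.
So h is surjective.
Since h is surjective, we compute h⁻¹(11): solve 19x + 31 ≡ 11 (mod 70), i.e. 19x ≡ 50 (mod 70).
Multiplying by 19⁻¹ = 59 gives x ≡ 59·50 = 2950 = 42·70 + 10 ≡ 10 (mod 70).
Check: h(10) = 19·10 + 31 = 221 = 3·70 + 11 ≡ 11 (mod 70).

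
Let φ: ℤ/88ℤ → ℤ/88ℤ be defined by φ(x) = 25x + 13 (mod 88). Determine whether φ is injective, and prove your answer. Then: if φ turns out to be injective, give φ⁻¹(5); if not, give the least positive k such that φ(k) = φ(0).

By definition, φ is injective if φ(x_1) = φ(x_2) implies x_1 = x_2.
If φ(x_1) = φ(x_2), then 25x_1 ≡ 25x_2 (mod 88). Because gcd(25, 88) = 1, we may cancel 25 to get x_1 ≡ x_2 (mod 88).
Thus φ is injective.
We now compute 25⁻¹ mod 88 explicitly. Euclid's algorithm: 88 = 3·25 + 13, 25 = 1·13 + 12, 13 = 1·12 + 1; back-substituting gives 1 = 81·25 − 23·88, so 25⁻¹ ≡ 81 (mod 88).
Since φ is injective, we find φ⁻¹(5): we need 25x ≡ 5 − 13 ≡ 80 (mod 88). Using 25⁻¹ = 81: x ≡ 81·80 = 6480 = 73·88 + 56, so x = 56.
Check: φ(56) = 25·56 + 13 = 1413 = 16·88 + 5 ≡ 5 (mod 88).

56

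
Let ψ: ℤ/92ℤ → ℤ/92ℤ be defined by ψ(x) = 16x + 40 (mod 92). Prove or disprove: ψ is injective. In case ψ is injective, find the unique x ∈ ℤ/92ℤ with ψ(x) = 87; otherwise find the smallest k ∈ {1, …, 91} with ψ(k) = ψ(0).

23

Recall: injectivity means: for all u, v in the domain, ψ(u) = ψ(v) implies u = v.
We have gcd(16, 92) = 4 > 1. Taking u = 0 and v = 23: ψ(0) = 40 and ψ(23) = 16·23 + 40 = 408 ≡ 40 (mod 92).
So ψ(0) = ψ(23) while 0 ≠ 23, so ψ is not injective.
Since ψ is not injective, we find the least positive k with ψ(k) = ψ(0): this means 16k ≡ 0 (mod 92), i.e. 92 ∣ 16k. Since gcd(16, 92) = 4, dividing through by 4 this holds exactly when 23 ∣ 4k, and as gcd(4, 23) = 1, exactly when 23 ∣ k.
The smallest positive such k is 23.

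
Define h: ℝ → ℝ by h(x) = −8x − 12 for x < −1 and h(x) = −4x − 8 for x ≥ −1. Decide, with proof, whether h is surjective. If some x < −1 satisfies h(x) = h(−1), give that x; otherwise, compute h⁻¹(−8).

Both pieces are strictly decreasing (slopes −8 and −4), so each is injective on its own interval.
The left piece maps (−∞, −1) onto (−4, ∞); the right piece maps [−1, ∞) onto (−∞, −4].
These images together cover ℝ, so h is surjective.
Because the two images are disjoint, no x < −1 has h(x) = h(−1), so we compute h⁻¹(−8): −8 lies in (−∞, −4], so solve −4x − 8 = −8: x = (−8 + 8)/(−4) = 0.

0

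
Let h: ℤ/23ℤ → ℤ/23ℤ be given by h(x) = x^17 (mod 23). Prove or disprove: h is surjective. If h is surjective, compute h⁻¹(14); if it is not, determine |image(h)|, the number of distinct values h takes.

11

Since 23 is prime, the nonzero elements of ℤ/23ℤ form a cyclic group of order 22.
As gcd(17, 22) = 1, raising to the 17th power is a bijection on this group: if u^17 ≡ v^17 then (uv^{−1})^17 = 1, and the only element of order dividing gcd(17, 22) = 1 is 1, so u = v.
With h(0) = 0 this makes h injective on all of ℤ/23ℤ, hence bijective (finite equal-size domain and codomain). In particular h is surjective.
Since h is surjective, we find the preimage of 14. The inverse of x ↦ x^17 on (ℤ/23ℤ)^× is x ↦ x^13, because 17·13 = 221 = 10·22 + 1 ≡ 1 (mod 22) and x^{22} = 1 for x ≠ 0 (Fermat). So h⁻¹(14) = 14^13 mod 23.
Repeated squaring mod 23: 14^1 ≡ 14, 14^2 ≡ 14² = 196 ≡ 12, 14^4 ≡ 12² = 144 ≡ 6, 14^8 ≡ 6² = 36 ≡ 13. Since 13 = 8 + 4 + 1, 14^13 ≡ 13·6·14: 13·6 = 78 ≡ 9, then 9·14 = 126 ≡ 11. So 14^13 ≡ 11 (mod 23).
Hence h⁻¹(14) = 11.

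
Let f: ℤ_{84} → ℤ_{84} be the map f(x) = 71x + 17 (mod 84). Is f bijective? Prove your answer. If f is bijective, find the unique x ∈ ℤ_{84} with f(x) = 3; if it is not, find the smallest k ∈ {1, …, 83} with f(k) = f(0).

14

By definition, injectivity means: for all x_1, x_2 in the domain, f(x_1) = f(x_2) implies x_1 = x_2.
If f(x_1) = f(x_2), then 71x_1 ≡ 71x_2 (mod 84). Because gcd(71, 84) = 1, we may cancel 71 to get x_1 ≡ x_2 (mod 84).
We now compute 71⁻¹ mod 84 explicitly. Euclid's algorithm: 84 = 1·71 + 13, 71 = 5·13 + 6, 13 = 2·6 + 1; back-substituting gives 1 = 71·71 − 60·84, so 71⁻¹ ≡ 71 (mod 84).
For any y ∈ ℤ_{84}, x = 71(y − 17) mod 84 satisfies f(x) = 71·71(y − 17) + 17 ≡ y (since 71·71 ≡ 1 mod 84). So every y has a preimage.
Thus f is bijective.
Since f is bijective, we find f⁻¹(3): we need 71x ≡ 3 − 17 ≡ 70 (mod 84). Using 71⁻¹ = 71: x ≡ 71·70 = 4970 = 59·84 + 14, so x = 14.
Check: f(14) = 71·14 + 17 = 1011 = 12·84 + 3 ≡ 3 (mod 84).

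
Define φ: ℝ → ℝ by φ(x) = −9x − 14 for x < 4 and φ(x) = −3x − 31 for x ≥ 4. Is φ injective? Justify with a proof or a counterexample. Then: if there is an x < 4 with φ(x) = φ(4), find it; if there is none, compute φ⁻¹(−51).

29/9

Both pieces are strictly decreasing (slopes −9 and −3), so each is injective on its own interval.
The left piece maps (−∞, 4) onto (−50, ∞); the right piece maps [4, ∞) onto (−∞, −43].
These images overlap. In particular φ(4) = −43 (right piece), and solving −9x − 14 = −43 on the left piece gives x = 29/9 < 4.
So φ(29/9) = φ(4) with 29/9 ≠ 4, and φ is not injective. This x = 29/9 is the requested value below 4.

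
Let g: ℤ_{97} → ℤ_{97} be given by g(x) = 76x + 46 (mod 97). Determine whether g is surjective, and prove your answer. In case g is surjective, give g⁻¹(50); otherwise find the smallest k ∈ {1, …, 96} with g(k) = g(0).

Since gcd(76, 97) = 1, 76 is invertible modulo 97. Euclid's algorithm: 97 = 1·76 + 21, 76 = 3·21 + 13, 21 = 1·13 + 8, 13 = 1·8 + 5, 8 = 1·5 + 3, 5 = 1·3 + 2, 3 = 1·2 + 1; back-substituting gives 1 = 60·76 − 47·97, so 76⁻¹ ≡ 60 (mod 97).
For any y ∈ ℤ_{97}, x = 60(y − 46) mod 97 satisfies g(x) = 76·60(y − 46) + 46 ≡ y (since 76·60 ≡ 1 mod 97). So every y has a preimage.
So g is surjective.
Since g is surjective, we find g⁻¹(50): we need 76x ≡ 50 − 46 ≡ 4 (mod 97). Using 76⁻¹ = 60: x ≡ 60·4 = 240 = 2·97 + 46, so x = 46.
Check: g(46) = 76·46 + 46 = 3542 = 36·97 + 50 ≡ 50 (mod 97).

46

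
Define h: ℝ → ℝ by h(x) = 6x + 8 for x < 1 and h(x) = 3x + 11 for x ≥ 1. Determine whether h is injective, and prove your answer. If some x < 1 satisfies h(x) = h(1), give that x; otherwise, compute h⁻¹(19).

Both pieces are strictly increasing (slopes 6 and 3), so each is injective on its own interval.
The left piece maps (−∞, 1) onto (−∞, 14); the right piece maps [1, ∞) onto [14, ∞).
These images are disjoint, so no value is attained by both pieces. Therefore h is injective.
Because the two images are disjoint, no x < 1 has h(x) = h(1), so we compute h⁻¹(19): 19 lies in [14, ∞), so solve 3x + 11 = 19: x = (19 − 11)/3 = 8/3.

8/3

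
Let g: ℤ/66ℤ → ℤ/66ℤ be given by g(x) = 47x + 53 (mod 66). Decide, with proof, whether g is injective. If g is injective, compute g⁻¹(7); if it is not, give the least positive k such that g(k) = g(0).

Suppose g(x_1) = g(x_2) in ℤ/66ℤ. Then 47x_1 + 53 ≡ 47x_2 + 53 (mod 66), thus 47(x_1 − x_2) ≡ 0 (mod 66).
Since gcd(47, 66) = 1, 47 is invertible modulo 66, so x_1 − x_2 ≡ 0 (mod 66), i.e. x_1 = x_2.
Thus g is injective.
We now compute 47⁻¹ mod 66 explicitly. Euclid's algorithm: 66 = 1·47 + 19, 47 = 2·19 + 9, 19 = 2·9 + 1; back-substituting gives 1 = 59·47 − 42·66, so 47⁻¹ ≡ 59 (mod 66).
Since g is injective, we find g⁻¹(7): we need 47x ≡ 7 − 53 ≡ 20 (mod 66). Using 47⁻¹ = 59: x ≡ 59·20 = 1180 = 17·66 + 58, so x = 58.
Check: g(58) = 47·58 + 53 = 2779 = 42·66 + 7 ≡ 7 (mod 66).

58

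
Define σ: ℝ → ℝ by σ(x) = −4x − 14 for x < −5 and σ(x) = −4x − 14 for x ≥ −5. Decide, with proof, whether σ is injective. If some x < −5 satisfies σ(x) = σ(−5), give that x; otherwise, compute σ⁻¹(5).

-19/4

Both pieces are strictly decreasing (slopes −4 and −4), so each is injective on its own interval.
The left piece maps (−∞, −5) onto (6, ∞); the right piece maps [−5, ∞) onto (−∞, 6].
These images are disjoint, so no value is attained by both pieces. Thus σ is injective.
Because the two images are disjoint, no x < −5 has σ(x) = σ(−5), so we compute σ⁻¹(5): 5 lies in (−∞, 6], so solve −4x − 14 = 5: x = (5 + 14)/(−4) = −19/4.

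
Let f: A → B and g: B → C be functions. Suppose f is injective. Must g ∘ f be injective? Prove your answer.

not injective

No. Take A = B = C = {1, 2}, f = identity (injective), and g(x) = 1 for every x.
Then (g ∘ f)(1) = 1 = (g ∘ f)(2) with 1 ≠ 2, so g ∘ f is not injective.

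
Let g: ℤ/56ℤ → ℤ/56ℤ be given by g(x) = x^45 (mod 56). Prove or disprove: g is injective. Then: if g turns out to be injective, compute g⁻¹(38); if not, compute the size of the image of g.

g(2): Repeated squaring mod 56: 2^1 ≡ 2, 2^2 ≡ 2² = 4, 2^4 ≡ 4² = 16, 2^8 ≡ 16² = 256 ≡ 32, 2^16 ≡ 32² = 1024 ≡ 16, 2^32 ≡ 16² = 256 ≡ 32. Since 45 = 32 + 8 + 4 + 1, 2^45 ≡ 32·32·16·2: 32·32 = 1024 ≡ 16, then 16·16 = 256 ≡ 32, then 32·2 = 64 ≡ 8. So 2^45 ≡ 8 (mod 56).
g(4): Repeated squaring mod 56: 4^1 ≡ 4, 4^2 ≡ 4² = 16, 4^4 ≡ 16² = 256 ≡ 32, 4^8 ≡ 32² = 1024 ≡ 16, 4^16 ≡ 16² = 256 ≡ 32, 4^32 ≡ 32² = 1024 ≡ 16. Since 45 = 32 + 8 + 4 + 1, 4^45 ≡ 16·16·32·4: 16·16 = 256 ≡ 32, then 32·32 = 1024 ≡ 16, then 16·4 = 64 ≡ 8. So 4^45 ≡ 8 (mod 56).
So g(2) = g(4) = 8 while 2 ≠ 4, hence g is not injective.
Since g is not injective, we determine |image(g)|. Computing x^45 mod 56 for each x (by repeated squaring, reducing mod 56 at every step), the values g(0), g(1), …, g(55) are: 0, 1, 8, 27, 8, 13, 48, 7, 8, 1, 48, 43, 48, 13, 0, 15, 8, 41, 8, 27, 48, 21, 8, 15, 48, 1, 48, 27, 0, 29, 8, 55, 8, 41, 48, 35, 8, 29, 48, 15, 48, 41, 0, 43, 8, 13, 8, 55, 48, 49, 8, 43, 48, 29, 48, 55.
The distinct values are {0, 1, 7, 8, 13, 15, 21, 27, 29, 35, 41, 43, 48, 49, 55}; there are 15 of them.

15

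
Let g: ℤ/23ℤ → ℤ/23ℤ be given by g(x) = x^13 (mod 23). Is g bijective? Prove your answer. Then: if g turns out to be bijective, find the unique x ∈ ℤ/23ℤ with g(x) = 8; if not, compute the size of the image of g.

Since 23 is prime, the nonzero elements of ℤ/23ℤ form a cyclic group of order 22.
As gcd(13, 22) = 1, raising to the 13th power is a bijection on this group: if x_1^13 ≡ x_2^13 then (x_1x_2^{−1})^13 = 1, and the only element of order dividing gcd(13, 22) = 1 is 1, so x_1 = x_2.
With g(0) = 0 this makes g injective on all of ℤ/23ℤ, hence bijective (finite equal-size domain and codomain). In particular g is bijective.
Since g is bijective, we find the preimage of 8. The inverse of x ↦ x^13 on (ℤ/23ℤ)^× is x ↦ x^17, because 13·17 = 221 = 10·22 + 1 ≡ 1 (mod 22) and x^{22} = 1 for x ≠ 0 (Fermat). So g⁻¹(8) = 8^17 mod 23.
Repeated squaring mod 23: 8^1 ≡ 8, 8^2 ≡ 8² = 64 ≡ 18, 8^4 ≡ 18² = 324 ≡ 2, 8^8 ≡ 2² = 4, 8^16 ≡ 4² = 16. Since 17 = 16 + 1, 8^17 ≡ 16·8: 16·8 = 128 ≡ 13. So 8^17 ≡ 13 (mod 23).
Hence g⁻¹(8) = 13.

13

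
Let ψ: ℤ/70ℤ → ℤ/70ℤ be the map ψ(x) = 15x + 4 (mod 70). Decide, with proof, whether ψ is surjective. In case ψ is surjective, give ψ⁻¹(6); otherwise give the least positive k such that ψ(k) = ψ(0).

14

Since gcd(15, 70) = 5, we have 15x ≡ 0 (mod 5) for all x, so ψ(x) ≡ 4 (mod 5).
But 0 ≢ 4 (mod 5), so 0 ∈ ℤ/70ℤ has no preimage. Thus ψ is not surjective.
Since ψ is not surjective, we find the least positive k with ψ(k) = ψ(0): this means 15k ≡ 0 (mod 70), i.e. 70 ∣ 15k. Since gcd(15, 70) = 5, dividing through by 5 this holds exactly when 14 ∣ 3k, and as gcd(3, 14) = 1, exactly when 14 ∣ k.
The smallest positive such k is 14.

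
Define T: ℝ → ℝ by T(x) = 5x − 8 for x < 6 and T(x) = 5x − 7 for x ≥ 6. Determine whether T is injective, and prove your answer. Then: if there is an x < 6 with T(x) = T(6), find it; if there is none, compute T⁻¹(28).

Both pieces are strictly increasing (slopes 5 and 5), so each is injective on its own interval.
The left piece maps (−∞, 6) onto (−∞, 22); the right piece maps [6, ∞) onto [23, ∞).
These images are disjoint, so no value is attained by both pieces. So T is injective.
Because the two images are disjoint, no x < 6 has T(x) = T(6), so we compute T⁻¹(28): 28 lies in [23, ∞), so solve 5x − 7 = 28: x = (28 + 7)/5 = 7.

7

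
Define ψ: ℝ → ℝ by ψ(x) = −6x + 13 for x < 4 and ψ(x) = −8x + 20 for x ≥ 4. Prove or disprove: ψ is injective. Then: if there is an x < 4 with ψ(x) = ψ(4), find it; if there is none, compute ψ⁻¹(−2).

Both pieces are strictly decreasing (slopes −6 and −8), so each is injective on its own interval.
The left piece maps (−∞, 4) onto (−11, ∞); the right piece maps [4, ∞) onto (−∞, −12].
These images are disjoint, so no value is attained by both pieces. Thus ψ is injective.
Because the two images are disjoint, no x < 4 has ψ(x) = ψ(4), so we compute ψ⁻¹(−2): −2 lies in (−11, ∞), so solve −6x + 13 = −2: x = (−2 − 13)/(−6) = 5/2.

5/2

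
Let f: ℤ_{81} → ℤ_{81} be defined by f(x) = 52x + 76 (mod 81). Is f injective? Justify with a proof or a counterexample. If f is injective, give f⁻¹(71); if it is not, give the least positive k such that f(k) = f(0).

Suppose f(a) = f(b) in ℤ_{81}. Then 52a + 76 ≡ 52b + 76 (mod 81), thus 52(a − b) ≡ 0 (mod 81).
Since gcd(52, 81) = 1, 52 is invertible modulo 81, therefore a − b ≡ 0 (mod 81), i.e. a = b.
So f is injective.
We now compute 52⁻¹ mod 81 explicitly. Euclid's algorithm: 81 = 1·52 + 29, 52 = 1·29 + 23, 29 = 1·23 + 6, 23 = 3·6 + 5, 6 = 1·5 + 1; back-substituting gives 1 = 67·52 − 43·81, so 52⁻¹ ≡ 67 (mod 81).
Since f is injective, we compute f⁻¹(71): solve 52x + 76 ≡ 71 (mod 81), i.e. 52x ≡ 76 (mod 81).
Multiplying by 52⁻¹ = 67 gives x ≡ 67·76 = 5092 = 62·81 + 70 ≡ 70 (mod 81).
Check: f(70) = 52·70 + 76 = 3716 = 45·81 + 71 ≡ 71 (mod 81).

70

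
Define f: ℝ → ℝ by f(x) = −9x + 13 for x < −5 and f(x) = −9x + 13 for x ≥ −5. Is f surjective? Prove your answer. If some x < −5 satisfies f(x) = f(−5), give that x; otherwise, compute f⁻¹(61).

-16/3

Both pieces are strictly decreasing (slopes −9 and −9), so each is injective on its own interval.
The left piece maps (−∞, −5) onto (58, ∞); the right piece maps [−5, ∞) onto (−∞, 58].
These images together cover ℝ, so f is surjective.
Because the two images are disjoint, no x < −5 has f(x) = f(−5), so we compute f⁻¹(61): 61 lies in (58, ∞), so solve −9x + 13 = 61: x = (61 − 13)/(−9) = −16/3.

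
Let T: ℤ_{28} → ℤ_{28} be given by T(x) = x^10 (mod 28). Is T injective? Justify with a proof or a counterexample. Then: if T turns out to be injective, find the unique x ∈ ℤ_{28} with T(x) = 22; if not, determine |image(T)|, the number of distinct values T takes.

T(6): Repeated squaring mod 28: 6^1 ≡ 6, 6^2 ≡ 6² = 36 ≡ 8, 6^4 ≡ 8² = 64 ≡ 8, 6^8 ≡ 8² = 64 ≡ 8. Since 10 = 8 + 2, 6^10 ≡ 8·8: 8·8 = 64 ≡ 8. So 6^10 ≡ 8 (mod 28).
T(8): Repeated squaring mod 28: 8^1 ≡ 8, 8^2 ≡ 8² = 64 ≡ 8, 8^4 ≡ 8² = 64 ≡ 8, 8^8 ≡ 8² = 64 ≡ 8. Since 10 = 8 + 2, 8^10 ≡ 8·8: 8·8 = 64 ≡ 8. So 8^10 ≡ 8 (mod 28).
So T(6) = T(8) = 8 while 6 ≠ 8, hence T is not injective.
Since T is not injective, we determine |image(T)|. Computing x^10 mod 28 for each x (by repeated squaring, reducing mod 28 at every step), the values T(0), T(1), …, T(27) are: 0, 1, 16, 25, 4, 9, 8, 21, 8, 9, 4, 25, 16, 1, 0, 1, 16, 25, 4, 9, 8, 21, 8, 9, 4, 25, 16, 1.
The distinct values are {0, 1, 4, 8, 9, 16, 21, 25}; there are 8 of them.

8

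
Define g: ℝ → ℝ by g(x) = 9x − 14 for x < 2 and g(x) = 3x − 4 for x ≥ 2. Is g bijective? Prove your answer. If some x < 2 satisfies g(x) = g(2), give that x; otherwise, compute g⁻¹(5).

Both pieces are strictly increasing (slopes 9 and 3), so each is injective on its own interval.
The left piece maps (−∞, 2) onto (−∞, 4); the right piece maps [2, ∞) onto [2, ∞).
These images overlap. In particular g(2) = 2 (right piece), and solving 9x − 14 = 2 on the left piece gives x = 16/9 < 2.
So g(16/9) = g(2) with 16/9 ≠ 2, and g is not injective, hence not bijective. This x = 16/9 is the requested value below 2.

16/9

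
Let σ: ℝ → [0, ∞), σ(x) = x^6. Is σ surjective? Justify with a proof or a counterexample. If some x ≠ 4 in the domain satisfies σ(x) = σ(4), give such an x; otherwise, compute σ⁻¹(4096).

-4

For any y ∈ [0, ∞), x = y^{1/6} ∈ ℝ satisfies x^6 = y, so σ is surjective.
For the follow-up, such an x exists: taking x = −4 ∈ ℝ gives σ(−4) = 4096 = σ(4) with −4 ≠ 4.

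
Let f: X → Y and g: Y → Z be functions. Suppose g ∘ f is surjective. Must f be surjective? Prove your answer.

not surjective

No. Take X = {1, 2}, Y = {1, 2, 3, 4, 5}, Z = {1}, f(a) = 1 for every a ∈ X, and g(b) = 1 for every b ∈ Y.
Then g ∘ f is surjective onto {1}, but 5 ∈ Y has no preimage under f, so f is not surjective.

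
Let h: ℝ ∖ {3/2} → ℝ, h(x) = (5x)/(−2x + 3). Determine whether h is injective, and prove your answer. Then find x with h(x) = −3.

9

Suppose h(s) = h(t). Cross-multiplying: (5s)(−2t + 3) = (5t)(−2s + 3).
Expanding both sides and cancelling the symmetric terms leaves 15·(s − t) = 0. Since 15 ≠ 0, s = t. So h is injective.
Solving h(x) = −3: cross-multiplying gives 5x = −3(−2x + 3), which rearranges to −1x = −9, so x = 9.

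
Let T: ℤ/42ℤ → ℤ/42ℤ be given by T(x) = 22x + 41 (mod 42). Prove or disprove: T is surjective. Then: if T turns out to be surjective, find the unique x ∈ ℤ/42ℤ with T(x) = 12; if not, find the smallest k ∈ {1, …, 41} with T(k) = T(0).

21

Since gcd(22, 42) = 2, we have 22x ≡ 0 (mod 2) for all x, so T(x) ≡ 1 (mod 2).
But 0 ≢ 1 (mod 2), so 0 ∈ ℤ/42ℤ has no preimage. Hence T is not surjective.
Since T is not surjective, we find the least positive k with T(k) = T(0): this means 22k ≡ 0 (mod 42), i.e. 42 ∣ 22k. Since gcd(22, 42) = 2, dividing through by 2 this holds exactly when 21 ∣ 11k, and as gcd(11, 21) = 1, exactly when 21 ∣ k.
The smallest positive such k is 21.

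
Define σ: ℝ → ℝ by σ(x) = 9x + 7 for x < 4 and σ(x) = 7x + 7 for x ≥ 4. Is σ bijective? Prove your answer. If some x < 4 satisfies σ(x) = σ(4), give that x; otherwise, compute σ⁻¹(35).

Both pieces are strictly increasing (slopes 9 and 7), so each is injective on its own interval.
The left piece maps (−∞, 4) onto (−∞, 43); the right piece maps [4, ∞) onto [35, ∞).
These images overlap. In particular σ(4) = 35 (right piece), and solving 9x + 7 = 35 on the left piece gives x = 28/9 < 4.
So σ(28/9) = σ(4) with 28/9 ≠ 4, and σ is not injective, hence not bijective. This x = 28/9 is the requested value below 4.

28/9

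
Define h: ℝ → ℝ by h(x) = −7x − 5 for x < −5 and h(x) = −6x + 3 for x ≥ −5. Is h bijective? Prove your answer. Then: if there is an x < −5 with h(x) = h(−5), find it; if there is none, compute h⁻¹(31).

-38/7

Both pieces are strictly decreasing (slopes −7 and −6), so each is injective on its own interval.
The left piece maps (−∞, −5) onto (30, ∞); the right piece maps [−5, ∞) onto (−∞, 33].
These images overlap. In particular h(−5) = 33 (right piece), and solving −7x − 5 = 33 on the left piece gives x = −38/7 < −5.
So h(−38/7) = h(−5) with −38/7 ≠ −5, and h is not injective, hence not bijective. This x = −38/7 is the requested value below −5.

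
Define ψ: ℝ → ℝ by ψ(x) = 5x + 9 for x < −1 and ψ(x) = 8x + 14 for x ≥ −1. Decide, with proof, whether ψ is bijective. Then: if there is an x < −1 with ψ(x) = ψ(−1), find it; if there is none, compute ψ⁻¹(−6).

-3

Both pieces are strictly increasing (slopes 5 and 8), so each is injective on its own interval.
The left piece maps (−∞, −1) onto (−∞, 4); the right piece maps [−1, ∞) onto [6, ∞).
The images leave a gap (4 has no preimage), so ψ is not surjective, hence not bijective.
Because the two images are disjoint, no x < −1 has ψ(x) = ψ(−1), so we compute ψ⁻¹(−6): −6 lies in (−∞, 4), so solve 5x + 9 = −6: x = (−6 − 9)/5 = −3.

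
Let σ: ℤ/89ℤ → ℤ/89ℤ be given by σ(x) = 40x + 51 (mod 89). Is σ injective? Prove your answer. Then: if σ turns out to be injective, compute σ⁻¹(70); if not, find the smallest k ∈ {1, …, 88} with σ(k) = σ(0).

65

Suppose σ(a) = σ(b) in ℤ/89ℤ. Then 40a + 51 ≡ 40b + 51 (mod 89), therefore 40(a − b) ≡ 0 (mod 89).
Since gcd(40, 89) = 1, 40 is invertible modulo 89, thus a − b ≡ 0 (mod 89), i.e. a = b.
Thus σ is injective.
We now compute 40⁻¹ mod 89 explicitly. Euclid's algorithm: 89 = 2·40 + 9, 40 = 4·9 + 4, 9 = 2·4 + 1; back-substituting gives 1 = 69·40 − 31·89, so 40⁻¹ ≡ 69 (mod 89).
Since σ is injective, we compute σ⁻¹(70): solve 40x + 51 ≡ 70 (mod 89), i.e. 40x ≡ 19 (mod 89).
Multiplying by 40⁻¹ = 69 gives x ≡ 69·19 = 1311 = 14·89 + 65 ≡ 65 (mod 89).
Check: σ(65) = 40·65 + 51 = 2651 = 29·89 + 70 ≡ 70 (mod 89).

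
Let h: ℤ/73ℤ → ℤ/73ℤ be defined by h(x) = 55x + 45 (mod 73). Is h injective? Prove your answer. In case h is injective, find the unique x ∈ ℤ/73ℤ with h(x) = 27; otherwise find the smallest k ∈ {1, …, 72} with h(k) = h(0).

Suppose h(u) = h(v) in ℤ/73ℤ. Then 55u + 45 ≡ 55v + 45 (mod 73), thus 55(u − v) ≡ 0 (mod 73).
Since gcd(55, 73) = 1, 55 is invertible modulo 73, so u − v ≡ 0 (mod 73), i.e. u = v.
Therefore h is injective.
We now compute 55⁻¹ mod 73 explicitly. Euclid's algorithm: 73 = 1·55 + 18, 55 = 3·18 + 1; back-substituting gives 1 = 4·55 − 3·73, so 55⁻¹ ≡ 4 (mod 73).
Since h is injective, we find h⁻¹(27): we need 55x ≡ 27 − 45 ≡ 55 (mod 73). Using 55⁻¹ = 4: x ≡ 4·55 = 220 = 3·73 + 1, so x = 1.
Check: h(1) = 55·1 + 45 = 100 = 1·73 + 27 ≡ 27 (mod 73).

1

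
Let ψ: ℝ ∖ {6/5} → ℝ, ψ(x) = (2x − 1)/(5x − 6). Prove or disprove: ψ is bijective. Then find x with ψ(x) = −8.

7/6

If ψ(x) = 2/5, cross-multiplying gives 5(2x − 1) = 2(5x − 6), which simplifies to −5 = −12 — false.  So 2/5 has no preimage and ψ is not surjective.
Hence ψ is not bijective.
Solving ψ(x) = −8: cross-multiplying gives 2x − 1 = −8(5x − 6), which rearranges to 42x = 49, so x = 7/6.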